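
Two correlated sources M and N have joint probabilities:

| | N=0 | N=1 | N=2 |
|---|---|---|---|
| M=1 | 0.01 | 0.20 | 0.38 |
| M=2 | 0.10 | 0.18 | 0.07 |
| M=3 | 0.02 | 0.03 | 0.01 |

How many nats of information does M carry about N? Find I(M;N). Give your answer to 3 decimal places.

Marginals: p(M) = (0.5900, 0.3500, 0.0600), p(N) = (0.1300, 0.4100, 0.4600).
I(M;N) = H(M) + H(N) − H(M,N).
H(M) = 0.8475, H(N) = 0.9880, H(M,N) = 1.6902.
I(M;N) = 0.8475 + 0.9880 − 1.6902 = 0.145 nats.

0.145 nats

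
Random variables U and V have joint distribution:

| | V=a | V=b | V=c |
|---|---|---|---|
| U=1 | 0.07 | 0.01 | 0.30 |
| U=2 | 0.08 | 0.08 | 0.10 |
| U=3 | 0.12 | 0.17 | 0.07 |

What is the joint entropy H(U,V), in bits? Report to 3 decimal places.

2.842 bits

H(U,V) = −Σ p(x,y)·log₂ p(x,y) over all 9 cells.
  cell (1,a): −0.07·log₂0.07 = 0.2686
  cell (1,b): −0.01·log₂0.01 = 0.0664
  cell (1,c): −0.30·log₂0.30 = 0.5211
  cell (2,a): −0.08·log₂0.08 = 0.2915
  cell (2,b): −0.08·log₂0.08 = 0.2915
  cell (2,c): −0.10·log₂0.10 = 0.3322
  cell (3,a): −0.12·log₂0.12 = 0.3671
  cell (3,b): −0.17·log₂0.17 = 0.4346
  cell (3,c): −0.07·log₂0.07 = 0.2686
Sum = 2.842 bits.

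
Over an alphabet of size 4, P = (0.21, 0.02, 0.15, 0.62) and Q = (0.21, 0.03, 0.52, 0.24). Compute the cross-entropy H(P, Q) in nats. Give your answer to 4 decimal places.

1.3808 nats

H(P,Q) = −Σ p·ln q.
  −0.21·ln(0.21) = 0.32774
  −0.02·ln(0.03) = 0.07013
  −0.15·ln(0.52) = 0.09809
  −0.62·ln(0.24) = 0.88481
H(P,Q) = 1.3808 nats.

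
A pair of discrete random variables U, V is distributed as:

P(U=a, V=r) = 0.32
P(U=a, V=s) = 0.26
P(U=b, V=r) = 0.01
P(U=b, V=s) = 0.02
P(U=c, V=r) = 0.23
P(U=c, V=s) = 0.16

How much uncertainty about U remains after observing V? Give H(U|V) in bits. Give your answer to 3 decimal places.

1.132 bits

Marginals: p(U) = (0.5800, 0.0300, 0.3900), p(V) = (0.5600, 0.4400).
H(U|V) = Σ p(V) · H(U|V=·).
  V=r: p=0.5600, H(U|V=r) = 1.0923
  V=s: p=0.4400, H(U|V=s) = 1.1819
Weighted sum = 1.132 bits.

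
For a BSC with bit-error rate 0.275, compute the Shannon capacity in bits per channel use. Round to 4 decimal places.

Binary symmetric channel: C = 1 − h₂(ε) where h₂ is the binary entropy function.
h₂(0.275) = −0.275·log₂0.275 − 0.725·log₂0.725 = 0.8485.
C = 1 − 0.8485 = 0.1515 bits per channel use.

0.1515 bits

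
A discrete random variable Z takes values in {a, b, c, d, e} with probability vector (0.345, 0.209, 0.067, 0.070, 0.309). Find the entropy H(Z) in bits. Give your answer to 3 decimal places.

H(Z) = −Σ p·log₂ p.
  −(0.345)·log₂(0.345) = 0.5297
  −(0.209)·log₂(0.209) = 0.4720
  −(0.067)·log₂(0.067) = 0.2613
  −(0.070)·log₂(0.070) = 0.2686
  −(0.309)·log₂(0.309) = 0.5235
Sum: 0.5297 + 0.4720 + 0.2613 + 0.2686 + 0.5235 = 2.055 bits.

2.055 bits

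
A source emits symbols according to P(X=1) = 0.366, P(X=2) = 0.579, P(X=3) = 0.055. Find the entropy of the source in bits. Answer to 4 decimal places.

1.2173 bits

H(X) = −Σ p·log₂ p.
  −(0.366)·log₂(0.366) = 0.53073
  −(0.579)·log₂(0.579) = 0.45646
  −(0.055)·log₂(0.055) = 0.23014
Sum: 0.53073 + 0.45646 + 0.23014 = 1.2173 bits.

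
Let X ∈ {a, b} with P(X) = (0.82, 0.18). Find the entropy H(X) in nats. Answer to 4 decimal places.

0.4714 nats

H(X) = −Σ p·ln p.
  −(0.82)·ln(0.82) = 0.16273
  −(0.18)·ln(0.18) = 0.30866
Sum: 0.16273 + 0.30866 = 0.4714 nats.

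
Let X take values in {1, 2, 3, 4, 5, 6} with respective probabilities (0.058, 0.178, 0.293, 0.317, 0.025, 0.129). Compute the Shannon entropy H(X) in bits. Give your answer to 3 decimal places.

2.240 bits

H(X) = −Σ p·log₂ p.
  −(0.058)·log₂(0.058) = 0.2383
  −(0.178)·log₂(0.178) = 0.4432
  −(0.293)·log₂(0.293) = 0.5189
  −(0.317)·log₂(0.317) = 0.5254
  −(0.025)·log₂(0.025) = 0.1330
  −(0.129)·log₂(0.129) = 0.3811
Sum: 0.2383 + 0.4432 + 0.5189 + 0.5254 + 0.1330 + 0.3811 = 2.240 bits.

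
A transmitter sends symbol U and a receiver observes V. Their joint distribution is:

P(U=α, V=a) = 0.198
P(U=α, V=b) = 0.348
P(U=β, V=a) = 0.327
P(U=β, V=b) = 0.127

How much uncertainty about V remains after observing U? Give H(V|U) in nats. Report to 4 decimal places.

0.6267 nats

Marginals: p(U) = (0.5460, 0.4540), p(V) = (0.5250, 0.4750).
H(V|U) = Σ p(U) · H(V|U=·).
  U=α: p=0.5460, H(V|U=α) = 0.6549
  U=β: p=0.4540, H(V|U=β) = 0.5927
Weighted sum = 0.6267 nats.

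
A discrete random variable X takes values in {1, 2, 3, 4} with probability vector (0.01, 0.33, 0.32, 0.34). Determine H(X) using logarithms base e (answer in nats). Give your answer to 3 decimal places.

H(X) = −Σ p·ln p.
  −(0.01)·ln(0.01) = 0.0461
  −(0.33)·ln(0.33) = 0.3659
  −(0.32)·ln(0.32) = 0.3646
  −(0.34)·ln(0.34) = 0.3668
Sum: 0.0461 + 0.3659 + 0.3646 + 0.3668 = 1.143 nats.

1.143 nats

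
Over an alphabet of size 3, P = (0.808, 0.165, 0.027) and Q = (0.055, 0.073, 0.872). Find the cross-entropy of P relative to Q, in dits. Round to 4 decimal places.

H(P,Q) = −Σ p·log₁₀ q.
  −0.808·log₁₀(0.055) = 1.01779
  −0.165·log₁₀(0.073) = 0.18755
  −0.027·log₁₀(0.872) = 0.00161
H(P,Q) = 1.2069 dits.

1.2069 dits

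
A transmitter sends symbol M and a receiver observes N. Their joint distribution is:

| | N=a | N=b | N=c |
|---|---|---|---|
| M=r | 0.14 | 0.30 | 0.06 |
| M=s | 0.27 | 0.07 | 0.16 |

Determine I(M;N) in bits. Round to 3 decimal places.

0.175 bits

Marginals: p(M) = (0.5000, 0.5000), p(N) = (0.4100, 0.3700, 0.2200).
I(M;N) = Σ p(x,y)·log₂[p(x,y)/(p(x)p(y))].
  (r,a): 0.14·log₂(0.6829) = -0.0770
  (r,b): 0.30·log₂(1.6216) = 0.2092
  (r,c): 0.06·log₂(0.5455) = -0.0525
  (s,a): 0.27·log₂(1.3171) = 0.1073
  (s,b): 0.07·log₂(0.3784) = -0.0981
  (s,c): 0.16·log₂(1.4545) = 0.0865
Sum = 0.175 bits.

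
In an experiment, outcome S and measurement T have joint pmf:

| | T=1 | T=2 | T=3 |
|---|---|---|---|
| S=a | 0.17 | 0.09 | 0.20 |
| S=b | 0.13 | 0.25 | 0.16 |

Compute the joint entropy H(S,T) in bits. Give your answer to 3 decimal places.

2.517 bits

H(S,T) = −Σ p(x,y)·log₂ p(x,y) over all 6 cells.
  cell (a,1): −0.17·log₂0.17 = 0.4346
  cell (a,2): −0.09·log₂0.09 = 0.3127
  cell (a,3): −0.20·log₂0.20 = 0.4644
  cell (b,1): −0.13·log₂0.13 = 0.3826
  cell (b,2): −0.25·log₂0.25 = 0.5000
  cell (b,3): −0.16·log₂0.16 = 0.4230
Sum = 2.517 bits.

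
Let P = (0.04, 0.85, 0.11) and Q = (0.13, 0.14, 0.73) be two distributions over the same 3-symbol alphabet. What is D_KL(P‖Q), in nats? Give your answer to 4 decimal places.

D(P‖Q) = Σ p·ln(p/q).
  0.04·ln(0.04/0.13) = -0.04715
  0.85·ln(0.85/0.14) = 1.53305
  0.11·ln(0.11/0.73) = -0.20818
D(P‖Q) = 1.2777 nats.

1.2777 nats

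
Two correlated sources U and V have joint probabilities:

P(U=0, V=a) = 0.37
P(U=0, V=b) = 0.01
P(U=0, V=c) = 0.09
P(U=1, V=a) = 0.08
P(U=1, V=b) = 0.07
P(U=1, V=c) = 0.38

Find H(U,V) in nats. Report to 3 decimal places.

H(U,V) = −Σ p(x,y)·ln p(x,y) over all 6 cells.
  cell (0,a): −0.37·ln0.37 = 0.3679
  cell (0,b): −0.01·ln0.01 = 0.0461
  cell (0,c): −0.09·ln0.09 = 0.2167
  cell (1,a): −0.08·ln0.08 = 0.2021
  cell (1,b): −0.07·ln0.07 = 0.1861
  cell (1,c): −0.38·ln0.38 = 0.3677
Sum = 1.387 nats.

1.387 nats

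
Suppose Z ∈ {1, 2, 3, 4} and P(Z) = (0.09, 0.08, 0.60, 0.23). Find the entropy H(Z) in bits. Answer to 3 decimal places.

H(Z) = −Σ p·log₂ p.
  −(0.09)·log₂(0.09) = 0.3127
  −(0.08)·log₂(0.08) = 0.2915
  −(0.60)·log₂(0.60) = 0.4422
  −(0.23)·log₂(0.23) = 0.4877
Sum: 0.3127 + 0.2915 + 0.4422 + 0.4877 = 1.534 bits.

1.534 bits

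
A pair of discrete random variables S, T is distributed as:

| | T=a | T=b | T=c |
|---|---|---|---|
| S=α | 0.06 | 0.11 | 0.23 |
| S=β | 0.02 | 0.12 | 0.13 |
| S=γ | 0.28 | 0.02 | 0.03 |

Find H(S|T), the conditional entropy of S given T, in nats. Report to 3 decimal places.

Marginals: p(S) = (0.4000, 0.2700, 0.3300), p(T) = (0.3600, 0.2500, 0.3900).
H(S|T) = Σ p(T) · H(S|T=·).
  T=a: p=0.3600, H(S|T=a) = 0.6547
  T=b: p=0.2500, H(S|T=b) = 0.9156
  T=c: p=0.3900, H(S|T=c) = 0.8749
Weighted sum = 0.806 nats.

0.806 nats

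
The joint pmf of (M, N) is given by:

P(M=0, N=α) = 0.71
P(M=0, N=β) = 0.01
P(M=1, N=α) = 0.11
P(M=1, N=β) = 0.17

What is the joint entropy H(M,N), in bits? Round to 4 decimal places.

1.2021 bits

H(M,N) = −Σ p(x,y)·log₂ p(x,y) over all 4 cells.
  cell (0,α): −0.71·log₂0.71 = 0.35082
  cell (0,β): −0.01·log₂0.01 = 0.06644
  cell (1,α): −0.11·log₂0.11 = 0.35029
  cell (1,β): −0.17·log₂0.17 = 0.43459
Sum = 1.2021 bits.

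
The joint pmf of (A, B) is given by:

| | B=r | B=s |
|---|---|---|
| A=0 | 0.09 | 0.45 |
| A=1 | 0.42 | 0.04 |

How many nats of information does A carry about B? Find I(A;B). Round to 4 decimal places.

Marginals: p(A) = (0.5400, 0.4600), p(B) = (0.5100, 0.4900).
I(A;B) = Σ p(x,y)·ln[p(x,y)/(p(x)p(y))].
  (0,r): 0.09·ln(0.3268) = -0.10066
  (0,s): 0.45·ln(1.7007) = 0.23896
  (1,r): 0.42·ln(1.7903) = 0.24460
  (1,s): 0.04·ln(0.1775) = -0.06916
Sum = 0.3137 nats.

0.3137 nats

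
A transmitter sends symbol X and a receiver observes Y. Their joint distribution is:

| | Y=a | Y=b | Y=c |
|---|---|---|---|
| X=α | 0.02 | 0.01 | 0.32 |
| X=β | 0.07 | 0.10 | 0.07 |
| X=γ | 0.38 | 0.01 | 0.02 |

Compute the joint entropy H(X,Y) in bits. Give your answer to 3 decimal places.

2.284 bits

H(X,Y) = −Σ p(x,y)·log₂ p(x,y) over all 9 cells.
  cell (α,a): −0.02·log₂0.02 = 0.1129
  cell (α,b): −0.01·log₂0.01 = 0.0664
  cell (α,c): −0.32·log₂0.32 = 0.5260
  cell (β,a): −0.07·log₂0.07 = 0.2686
  cell (β,b): −0.10·log₂0.10 = 0.3322
  cell (β,c): −0.07·log₂0.07 = 0.2686
  cell (γ,a): −0.38·log₂0.38 = 0.5305
  cell (γ,b): −0.01·log₂0.01 = 0.0664
  cell (γ,c): −0.02·log₂0.02 = 0.1129
Sum = 2.284 bits.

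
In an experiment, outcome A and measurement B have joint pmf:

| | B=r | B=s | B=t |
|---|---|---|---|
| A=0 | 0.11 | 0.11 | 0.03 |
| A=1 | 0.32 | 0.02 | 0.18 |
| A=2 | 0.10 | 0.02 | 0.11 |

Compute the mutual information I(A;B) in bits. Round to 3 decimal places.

Marginals: p(A) = (0.2500, 0.5200, 0.2300), p(B) = (0.5300, 0.1500, 0.3200).
I(A;B) = Σ p(x,y)·log₂[p(x,y)/(p(x)p(y))].
  (0,r): 0.11·log₂(0.8302) = -0.0295
  (0,s): 0.11·log₂(2.9333) = 0.1708
  (0,t): 0.03·log₂(0.3750) = -0.0425
  (1,r): 0.32·log₂(1.1611) = 0.0690
  (1,s): 0.02·log₂(0.2564) = -0.0393
  (1,t): 0.18·log₂(1.0817) = 0.0204
  (2,r): 0.10·log₂(0.8203) = -0.0286
  (2,s): 0.02·log₂(0.5797) = -0.0157
  (2,t): 0.11·log₂(1.4946) = 0.0638
Sum = 0.168 bits.

0.168 bits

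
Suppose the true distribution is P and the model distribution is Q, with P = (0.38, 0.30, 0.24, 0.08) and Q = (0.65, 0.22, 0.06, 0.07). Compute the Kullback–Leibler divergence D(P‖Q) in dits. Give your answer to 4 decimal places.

D(P‖Q) = Σ p·log₁₀(p/q).
  0.38·log₁₀(0.38/0.65) = -0.08859
  0.30·log₁₀(0.30/0.22) = 0.04041
  0.24·log₁₀(0.24/0.06) = 0.14449
  0.08·log₁₀(0.08/0.07) = 0.00464
D(P‖Q) = 0.1010 dits.

0.1010 dits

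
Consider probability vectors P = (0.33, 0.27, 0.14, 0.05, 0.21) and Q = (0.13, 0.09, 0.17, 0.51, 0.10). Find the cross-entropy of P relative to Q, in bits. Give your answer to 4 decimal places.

3.0134 bits

H(P,Q) = −Σ p·log₂ q.
  −0.33·log₂(0.13) = 0.97133
  −0.27·log₂(0.09) = 0.93796
  −0.14·log₂(0.17) = 0.35790
  −0.05·log₂(0.51) = 0.04857
  −0.21·log₂(0.10) = 0.69760
H(P,Q) = 3.0134 bits.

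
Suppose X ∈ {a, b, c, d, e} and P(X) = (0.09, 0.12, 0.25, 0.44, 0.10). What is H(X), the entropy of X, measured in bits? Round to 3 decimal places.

2.033 bits

H(X) = −Σ p·log₂ p.
  −(0.09)·log₂(0.09) = 0.3127
  −(0.12)·log₂(0.12) = 0.3671
  −(0.25)·log₂(0.25) = 0.5000
  −(0.44)·log₂(0.44) = 0.5211
  −(0.10)·log₂(0.10) = 0.3322
Sum: 0.3127 + 0.3671 + 0.5000 + 0.5211 + 0.3322 = 2.033 bits.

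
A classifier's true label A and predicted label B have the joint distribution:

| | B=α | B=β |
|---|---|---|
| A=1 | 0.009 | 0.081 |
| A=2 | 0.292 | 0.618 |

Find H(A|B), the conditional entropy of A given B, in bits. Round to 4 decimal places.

Marginals: p(A) = (0.0900, 0.9100), p(B) = (0.3010, 0.6990).
H(A|B) = Σ p(B) · H(A|B=·).
  B=α: p=0.3010, H(A|B=α) = 0.1939
  B=β: p=0.6990, H(A|B=β) = 0.5174
Weighted sum = 0.4200 bits.

0.4200 bits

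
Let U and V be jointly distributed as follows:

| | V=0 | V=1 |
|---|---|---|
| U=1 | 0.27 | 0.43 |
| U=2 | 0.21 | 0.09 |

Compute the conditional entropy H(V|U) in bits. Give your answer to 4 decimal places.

0.9378 bits

Chain rule: H(V|U) = H(U,V) − H(U).
Marginals: p(U) = (0.7000, 0.3000), p(V) = (0.4800, 0.5200).
H(U,V) = 1.8191 bits; H(U) = 0.8813 bits.
H(V|U) = 1.8191 − 0.8813 = 0.9378 bits.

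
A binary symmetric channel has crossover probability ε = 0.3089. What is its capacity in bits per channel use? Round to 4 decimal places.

Binary symmetric channel: C = 1 − h₂(ε) where h₂ is the binary entropy function.
h₂(0.3089) = −0.3089·log₂0.3089 − 0.6911·log₂0.6911 = 0.8919.
C = 1 − 0.8919 = 0.1081 bits per channel use.

0.1081 bits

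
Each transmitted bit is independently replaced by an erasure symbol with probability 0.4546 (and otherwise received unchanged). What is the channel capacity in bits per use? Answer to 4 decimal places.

Binary erasure channel: capacity C = 1 − ε.
C = 1 − 0.4546 = 0.5454 bits per channel use.

0.5454 bits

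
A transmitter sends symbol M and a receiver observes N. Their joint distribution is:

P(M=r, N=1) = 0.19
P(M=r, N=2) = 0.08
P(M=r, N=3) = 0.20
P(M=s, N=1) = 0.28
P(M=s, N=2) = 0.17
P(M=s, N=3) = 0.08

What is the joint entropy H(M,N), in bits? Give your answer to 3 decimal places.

2.451 bits

H(M,N) = −Σ p(x,y)·log₂ p(x,y) over all 6 cells.
  cell (r,1): −0.19·log₂0.19 = 0.4552
  cell (r,2): −0.08·log₂0.08 = 0.2915
  cell (r,3): −0.20·log₂0.20 = 0.4644
  cell (s,1): −0.28·log₂0.28 = 0.5142
  cell (s,2): −0.17·log₂0.17 = 0.4346
  cell (s,3): −0.08·log₂0.08 = 0.2915
Sum = 2.451 bits.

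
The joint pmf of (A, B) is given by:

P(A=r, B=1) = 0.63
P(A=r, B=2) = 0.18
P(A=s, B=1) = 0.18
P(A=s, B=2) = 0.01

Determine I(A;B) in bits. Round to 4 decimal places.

0.0259 bits

Marginals: p(A) = (0.8100, 0.1900), p(B) = (0.8100, 0.1900).
I(A;B) = Σ p(x,y)·log₂[p(x,y)/(p(x)p(y))].
  (r,1): 0.63·log₂(0.9602) = -0.03690
  (r,2): 0.18·log₂(1.1696) = 0.04068
  (s,1): 0.18·log₂(1.1696) = 0.04068
  (s,2): 0.01·log₂(0.2770) = -0.01852
Sum = 0.0259 bits.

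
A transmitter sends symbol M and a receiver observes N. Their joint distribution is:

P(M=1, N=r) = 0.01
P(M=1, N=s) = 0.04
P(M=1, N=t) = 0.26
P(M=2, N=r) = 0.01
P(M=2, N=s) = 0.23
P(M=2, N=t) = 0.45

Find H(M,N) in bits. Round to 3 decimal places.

1.830 bits

H(M,N) = −Σ p(x,y)·log₂ p(x,y) over all 6 cells.
  cell (1,r): −0.01·log₂0.01 = 0.0664
  cell (1,s): −0.04·log₂0.04 = 0.1858
  cell (1,t): −0.26·log₂0.26 = 0.5053
  cell (2,r): −0.01·log₂0.01 = 0.0664
  cell (2,s): −0.23·log₂0.23 = 0.4877
  cell (2,t): −0.45·log₂0.45 = 0.5184
Sum = 1.830 bits.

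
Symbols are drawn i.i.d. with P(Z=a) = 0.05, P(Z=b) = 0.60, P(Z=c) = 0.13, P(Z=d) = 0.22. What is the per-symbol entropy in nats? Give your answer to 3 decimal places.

H(Z) = −Σ p·ln p.
  −(0.05)·ln(0.05) = 0.1498
  −(0.60)·ln(0.60) = 0.3065
  −(0.13)·ln(0.13) = 0.2652
  −(0.22)·ln(0.22) = 0.3331
Sum: 0.1498 + 0.3065 + 0.2652 + 0.3331 = 1.055 nats.

1.055 nats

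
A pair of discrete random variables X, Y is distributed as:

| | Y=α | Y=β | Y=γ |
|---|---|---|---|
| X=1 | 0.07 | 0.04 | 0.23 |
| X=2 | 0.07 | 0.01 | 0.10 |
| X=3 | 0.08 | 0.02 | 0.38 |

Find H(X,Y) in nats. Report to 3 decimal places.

1.763 nats

H(X,Y) = −Σ p(x,y)·ln p(x,y) over all 9 cells.
  cell (1,α): −0.07·ln0.07 = 0.1861
  cell (1,β): −0.04·ln0.04 = 0.1288
  cell (1,γ): −0.23·ln0.23 = 0.3380
  cell (2,α): −0.07·ln0.07 = 0.1861
  cell (2,β): −0.01·ln0.01 = 0.0461
  cell (2,γ): −0.10·ln0.10 = 0.2303
  cell (3,α): −0.08·ln0.08 = 0.2021
  cell (3,β): −0.02·ln0.02 = 0.0782
  cell (3,γ): −0.38·ln0.38 = 0.3677
Sum = 1.763 nats.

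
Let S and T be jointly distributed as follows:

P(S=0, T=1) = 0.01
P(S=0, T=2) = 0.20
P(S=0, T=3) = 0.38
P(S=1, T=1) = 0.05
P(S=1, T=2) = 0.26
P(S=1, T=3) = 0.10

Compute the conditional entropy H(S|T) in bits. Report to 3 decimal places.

Chain rule: H(S|T) = H(S,T) − H(T).
Marginals: p(S) = (0.5900, 0.4100), p(T) = (0.0600, 0.4600, 0.4800).
H(S,T) = 2.1149 bits; H(T) = 1.2671 bits.
H(S|T) = 2.1149 − 1.2671 = 0.848 bits.

0.848 bits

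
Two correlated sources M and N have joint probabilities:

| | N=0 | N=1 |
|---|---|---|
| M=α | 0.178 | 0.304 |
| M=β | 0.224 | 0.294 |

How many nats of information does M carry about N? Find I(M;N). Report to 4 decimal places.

0.0021 nats

Marginals: p(M) = (0.4820, 0.5180), p(N) = (0.4020, 0.5980).
I(M;N) = Σ p(x,y)·ln[p(x,y)/(p(x)p(y))].
  (α,0): 0.178·ln(0.9186) = -0.01510
  (α,1): 0.304·ln(1.0547) = 0.01619
  (β,0): 0.224·ln(1.0757) = 0.01635
  (β,1): 0.294·ln(0.9491) = -0.01536
Sum = 0.0021 nats.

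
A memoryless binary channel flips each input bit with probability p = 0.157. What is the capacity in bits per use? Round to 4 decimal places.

0.3729 bits

Binary symmetric channel: C = 1 − h₂(ε) where h₂ is the binary entropy function.
h₂(0.157) = −0.157·log₂0.157 − 0.843·log₂0.843 = 0.6271.
C = 1 − 0.6271 = 0.3729 bits per channel use.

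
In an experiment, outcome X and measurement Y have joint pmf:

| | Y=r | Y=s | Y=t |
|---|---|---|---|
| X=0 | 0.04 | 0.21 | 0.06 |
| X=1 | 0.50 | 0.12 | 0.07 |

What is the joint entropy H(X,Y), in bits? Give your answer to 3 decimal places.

H(X,Y) = −Σ p(x,y)·log₂ p(x,y) over all 6 cells.
  cell (0,r): −0.04·log₂0.04 = 0.1858
  cell (0,s): −0.21·log₂0.21 = 0.4728
  cell (0,t): −0.06·log₂0.06 = 0.2435
  cell (1,r): −0.50·log₂0.50 = 0.5000
  cell (1,s): −0.12·log₂0.12 = 0.3671
  cell (1,t): −0.07·log₂0.07 = 0.2686
Sum = 2.038 bits.

2.038 bits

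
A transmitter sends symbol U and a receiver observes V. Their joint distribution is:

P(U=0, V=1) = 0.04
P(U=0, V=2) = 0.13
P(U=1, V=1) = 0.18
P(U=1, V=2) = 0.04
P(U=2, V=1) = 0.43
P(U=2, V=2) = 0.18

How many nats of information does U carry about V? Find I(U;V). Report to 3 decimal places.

Marginals: p(U) = (0.1700, 0.2200, 0.6100), p(V) = (0.6500, 0.3500).
I(U;V) = H(U) + H(V) − H(U,V).
H(U) = 0.9359, H(V) = 0.6474, H(U,V) = 1.5030.
I(U;V) = 0.9359 + 0.6474 − 1.5030 = 0.080 nats.

0.080 nats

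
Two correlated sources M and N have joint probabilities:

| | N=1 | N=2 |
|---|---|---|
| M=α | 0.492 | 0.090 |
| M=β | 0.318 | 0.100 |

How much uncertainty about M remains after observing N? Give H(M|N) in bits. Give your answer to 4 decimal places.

0.9724 bits

Chain rule: H(M|N) = H(M,N) − H(N).
Marginals: p(M) = (0.5820, 0.4180), p(N) = (0.8100, 0.1900).
H(M,N) = 1.6739 bits; H(N) = 0.7015 bits.
H(M|N) = 1.6739 − 0.7015 = 0.9724 bits.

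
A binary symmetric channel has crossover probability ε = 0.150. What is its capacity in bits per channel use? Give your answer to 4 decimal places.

Binary symmetric channel: C = 1 − h₂(ε) where h₂ is the binary entropy function.
h₂(0.150) = −0.150·log₂0.150 − 0.850·log₂0.850 = 0.6098.
C = 1 − 0.6098 = 0.3902 bits per channel use.

0.3902 bits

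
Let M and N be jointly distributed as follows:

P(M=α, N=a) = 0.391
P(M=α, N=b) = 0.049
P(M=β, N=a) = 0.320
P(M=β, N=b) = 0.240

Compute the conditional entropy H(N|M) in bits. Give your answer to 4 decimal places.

0.7735 bits

Marginals: p(M) = (0.4400, 0.5600), p(N) = (0.7110, 0.2890).
H(N|M) = Σ p(M) · H(N|M=·).
  M=α: p=0.4400, H(N|M=α) = 0.5040
  M=β: p=0.5600, H(N|M=β) = 0.9852
Weighted sum = 0.7735 bits.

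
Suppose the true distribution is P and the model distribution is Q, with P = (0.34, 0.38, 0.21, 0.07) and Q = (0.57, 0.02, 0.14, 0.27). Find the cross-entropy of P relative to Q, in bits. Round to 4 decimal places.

H(P,Q) = −Σ p·log₂ q.
  −0.34·log₂(0.57) = 0.27573
  −0.38·log₂(0.02) = 2.14467
  −0.21·log₂(0.14) = 0.59567
  −0.07·log₂(0.27) = 0.13223
H(P,Q) = 3.1483 bits.

3.1483 bits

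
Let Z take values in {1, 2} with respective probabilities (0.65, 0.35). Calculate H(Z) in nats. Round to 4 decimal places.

0.6474 nats

H(Z) = −Σ p·ln p.
  −(0.65)·ln(0.65) = 0.28001
  −(0.35)·ln(0.35) = 0.36744
Sum: 0.28001 + 0.36744 = 0.6474 nats.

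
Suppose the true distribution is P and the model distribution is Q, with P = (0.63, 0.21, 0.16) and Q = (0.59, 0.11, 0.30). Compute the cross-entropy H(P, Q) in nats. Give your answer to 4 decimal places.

H(P,Q) = −Σ p·ln q.
  −0.63·ln(0.59) = 0.33241
  −0.21·ln(0.11) = 0.46353
  −0.16·ln(0.30) = 0.19264
H(P,Q) = 0.9886 nats.

0.9886 nats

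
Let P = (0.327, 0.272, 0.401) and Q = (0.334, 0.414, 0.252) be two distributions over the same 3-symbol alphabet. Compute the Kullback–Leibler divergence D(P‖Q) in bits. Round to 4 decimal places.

0.0939 bits

D(P‖Q) = Σ p·log₂(p/q).
  0.327·log₂(0.327/0.334) = -0.00999
  0.272·log₂(0.272/0.414) = -0.16484
  0.401·log₂(0.401/0.252) = 0.26874
D(P‖Q) = 0.0939 bits.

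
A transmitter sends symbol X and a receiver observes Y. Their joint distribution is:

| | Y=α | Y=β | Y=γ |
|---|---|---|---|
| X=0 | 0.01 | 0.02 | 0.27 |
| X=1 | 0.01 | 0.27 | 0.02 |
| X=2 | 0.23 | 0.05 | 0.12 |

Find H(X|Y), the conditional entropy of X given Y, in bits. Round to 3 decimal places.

Chain rule: H(X|Y) = H(X,Y) − H(Y).
Marginals: p(X) = (0.3000, 0.3000, 0.4000), p(Y) = (0.2500, 0.3400, 0.4100).
H(X,Y) = 2.4495 bits; H(Y) = 1.5566 bits.
H(X|Y) = 2.4495 − 1.5566 = 0.893 bits.

0.893 bits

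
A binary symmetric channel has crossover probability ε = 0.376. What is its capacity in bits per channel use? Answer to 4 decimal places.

0.0448 bits

Binary symmetric channel: C = 1 − h₂(ε) where h₂ is the binary entropy function.
h₂(0.376) = −0.376·log₂0.376 − 0.624·log₂0.624 = 0.9552.
C = 1 − 0.9552 = 0.0448 bits per channel use.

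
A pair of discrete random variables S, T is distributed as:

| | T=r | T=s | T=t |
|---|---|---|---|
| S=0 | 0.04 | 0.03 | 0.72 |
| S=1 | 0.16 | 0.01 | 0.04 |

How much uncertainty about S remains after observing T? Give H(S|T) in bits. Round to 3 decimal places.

Marginals: p(S) = (0.7900, 0.2100), p(T) = (0.2000, 0.0400, 0.7600).
H(S|T) = Σ p(T) · H(S|T=·).
  T=r: p=0.2000, H(S|T=r) = 0.7219
  T=s: p=0.0400, H(S|T=s) = 0.8113
  T=t: p=0.7600, H(S|T=t) = 0.2975
Weighted sum = 0.403 bits.

0.403 bits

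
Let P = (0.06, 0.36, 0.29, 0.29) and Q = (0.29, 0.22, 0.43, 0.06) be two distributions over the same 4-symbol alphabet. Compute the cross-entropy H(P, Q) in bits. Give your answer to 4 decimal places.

2.4237 bits

H(P,Q) = −Σ p·log₂ q.
  −0.06·log₂(0.29) = 0.10715
  −0.36·log₂(0.22) = 0.78639
  −0.29·log₂(0.43) = 0.35310
  −0.29·log₂(0.06) = 1.17708
H(P,Q) = 2.4237 bits.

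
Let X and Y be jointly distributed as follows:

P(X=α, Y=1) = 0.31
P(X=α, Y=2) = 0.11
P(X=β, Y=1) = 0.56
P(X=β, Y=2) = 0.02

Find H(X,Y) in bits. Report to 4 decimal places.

1.4554 bits

H(X,Y) = −Σ p(x,y)·log₂ p(x,y) over all 4 cells.
  cell (α,1): −0.31·log₂0.31 = 0.52379
  cell (α,2): −0.11·log₂0.11 = 0.35029
  cell (β,1): −0.56·log₂0.56 = 0.46844
  cell (β,2): −0.02·log₂0.02 = 0.11288
Sum = 1.4554 bits.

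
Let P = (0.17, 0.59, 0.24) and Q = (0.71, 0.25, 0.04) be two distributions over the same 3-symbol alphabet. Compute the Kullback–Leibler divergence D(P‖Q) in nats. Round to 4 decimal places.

D(P‖Q) = Σ p·ln(p/q).
  0.17·ln(0.17/0.71) = -0.24301
  0.59·ln(0.59/0.25) = 0.50661
  0.24·ln(0.24/0.04) = 0.43002
D(P‖Q) = 0.6936 nats.

0.6936 nats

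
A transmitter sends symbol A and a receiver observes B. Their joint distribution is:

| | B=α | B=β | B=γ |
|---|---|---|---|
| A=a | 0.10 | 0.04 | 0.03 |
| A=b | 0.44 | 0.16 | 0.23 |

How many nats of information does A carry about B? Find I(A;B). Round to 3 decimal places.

0.004 nats

Marginals: p(A) = (0.1700, 0.8300), p(B) = (0.5400, 0.2000, 0.2600).
I(A;B) = H(A) + H(B) − H(A,B).
H(A) = 0.4559, H(B) = 1.0049, H(A,B) = 1.4567.
I(A;B) = 0.4559 + 1.0049 − 1.4567 = 0.004 nats.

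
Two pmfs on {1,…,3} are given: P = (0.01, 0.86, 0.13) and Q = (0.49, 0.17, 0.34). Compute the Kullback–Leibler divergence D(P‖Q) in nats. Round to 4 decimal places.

1.2303 nats

D(P‖Q) = Σ p·ln(p/q).
  0.01·ln(0.01/0.49) = -0.03892
  0.86·ln(0.86/0.17) = 1.39418
  0.13·ln(0.13/0.34) = -0.12498
D(P‖Q) = 1.2303 nats.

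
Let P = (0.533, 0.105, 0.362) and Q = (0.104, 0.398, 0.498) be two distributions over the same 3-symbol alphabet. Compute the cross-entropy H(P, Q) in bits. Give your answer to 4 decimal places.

H(P,Q) = −Σ p·log₂ q.
  −0.533·log₂(0.104) = 1.74043
  −0.105·log₂(0.398) = 0.13956
  −0.362·log₂(0.498) = 0.36409
H(P,Q) = 2.2441 bits.

2.2441 bits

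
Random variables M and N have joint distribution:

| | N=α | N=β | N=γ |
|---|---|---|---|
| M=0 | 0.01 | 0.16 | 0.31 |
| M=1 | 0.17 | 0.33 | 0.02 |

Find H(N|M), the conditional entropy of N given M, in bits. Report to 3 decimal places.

Marginals: p(M) = (0.4800, 0.5200), p(N) = (0.1800, 0.4900, 0.3300).
H(N|M) = Σ p(M) · H(N|M=·).
  M=0: p=0.4800, H(N|M=0) = 1.0520
  M=1: p=0.5200, H(N|M=1) = 1.1244
Weighted sum = 1.090 bits.

1.090 bits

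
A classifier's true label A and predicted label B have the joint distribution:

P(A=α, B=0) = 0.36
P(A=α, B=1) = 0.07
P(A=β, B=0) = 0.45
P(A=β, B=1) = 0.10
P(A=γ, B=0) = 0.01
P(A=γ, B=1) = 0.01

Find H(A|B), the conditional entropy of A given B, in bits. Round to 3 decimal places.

Marginals: p(A) = (0.4300, 0.5500, 0.0200), p(B) = (0.8200, 0.1800).
H(A|B) = Σ p(B) · H(A|B=·).
  B=0: p=0.8200, H(A|B=0) = 1.0740
  B=1: p=0.1800, H(A|B=1) = 1.2327
Weighted sum = 1.103 bits.

1.103 bits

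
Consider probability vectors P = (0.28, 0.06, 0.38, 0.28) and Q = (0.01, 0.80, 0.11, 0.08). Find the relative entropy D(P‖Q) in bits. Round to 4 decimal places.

D(P‖Q) = Σ p·log₂(p/q).
  0.28·log₂(0.28/0.01) = 1.34606
  0.06·log₂(0.06/0.80) = -0.22422
  0.38·log₂(0.38/0.11) = 0.67963
  0.28·log₂(0.28/0.08) = 0.50606
D(P‖Q) = 2.3075 bits.

2.3075 bits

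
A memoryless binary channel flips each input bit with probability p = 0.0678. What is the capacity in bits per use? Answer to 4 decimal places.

Binary symmetric channel: C = 1 − h₂(ε) where h₂ is the binary entropy function.
h₂(0.0678) = −0.0678·log₂0.0678 − 0.9322·log₂0.9322 = 0.3577.
C = 1 − 0.3577 = 0.6423 bits per channel use.

0.6423 bits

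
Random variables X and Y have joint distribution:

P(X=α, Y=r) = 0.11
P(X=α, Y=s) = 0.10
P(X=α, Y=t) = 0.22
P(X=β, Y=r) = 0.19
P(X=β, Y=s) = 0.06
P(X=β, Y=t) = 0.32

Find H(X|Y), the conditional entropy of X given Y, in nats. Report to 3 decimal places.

Marginals: p(X) = (0.4300, 0.5700), p(Y) = (0.3000, 0.1600, 0.5400).
H(X|Y) = Σ p(Y) · H(X|Y=·).
  Y=r: p=0.3000, H(X|Y=r) = 0.6572
  Y=s: p=0.1600, H(X|Y=s) = 0.6616
  Y=t: p=0.5400, H(X|Y=t) = 0.6759
Weighted sum = 0.668 nats.

0.668 nats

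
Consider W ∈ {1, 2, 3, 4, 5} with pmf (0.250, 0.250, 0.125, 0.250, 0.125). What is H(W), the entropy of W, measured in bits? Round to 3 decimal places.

H(W) = −Σ p·log₂ p.
  −(0.250)·log₂(0.250) = 0.5000
  −(0.250)·log₂(0.250) = 0.5000
  −(0.125)·log₂(0.125) = 0.3750
  −(0.250)·log₂(0.250) = 0.5000
  −(0.125)·log₂(0.125) = 0.3750
Sum: 0.5000 + 0.5000 + 0.3750 + 0.5000 + 0.3750 = 2.250 bits.

2.250 bits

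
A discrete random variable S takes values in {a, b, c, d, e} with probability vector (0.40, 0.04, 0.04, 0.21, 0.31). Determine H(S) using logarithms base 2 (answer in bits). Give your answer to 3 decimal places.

H(S) = −Σ p·log₂ p.
  −(0.40)·log₂(0.40) = 0.5288
  −(0.04)·log₂(0.04) = 0.1858
  −(0.04)·log₂(0.04) = 0.1858
  −(0.21)·log₂(0.21) = 0.4728
  −(0.31)·log₂(0.31) = 0.5238
Sum: 0.5288 + 0.1858 + 0.1858 + 0.4728 + 0.5238 = 1.897 bits.

1.897 bits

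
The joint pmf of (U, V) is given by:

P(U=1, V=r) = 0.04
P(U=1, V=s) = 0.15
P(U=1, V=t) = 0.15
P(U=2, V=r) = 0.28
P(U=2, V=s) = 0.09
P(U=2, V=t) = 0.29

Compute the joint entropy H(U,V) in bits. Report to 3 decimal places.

2.352 bits

H(U,V) = −Σ p(x,y)·log₂ p(x,y) over all 6 cells.
  cell (1,r): −0.04·log₂0.04 = 0.1858
  cell (1,s): −0.15·log₂0.15 = 0.4105
  cell (1,t): −0.15·log₂0.15 = 0.4105
  cell (2,r): −0.28·log₂0.28 = 0.5142
  cell (2,s): −0.09·log₂0.09 = 0.3127
  cell (2,t): −0.29·log₂0.29 = 0.5179
Sum = 2.352 bits.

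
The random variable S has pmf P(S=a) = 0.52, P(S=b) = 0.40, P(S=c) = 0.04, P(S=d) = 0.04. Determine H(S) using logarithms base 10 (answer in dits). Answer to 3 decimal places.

H(S) = −Σ p·log₁₀ p.
  −(0.52)·log₁₀(0.52) = 0.1477
  −(0.40)·log₁₀(0.40) = 0.1592
  −(0.04)·log₁₀(0.04) = 0.0559
  −(0.04)·log₁₀(0.04) = 0.0559
Sum: 0.1477 + 0.1592 + 0.0559 + 0.0559 = 0.419 dits.

0.419 dits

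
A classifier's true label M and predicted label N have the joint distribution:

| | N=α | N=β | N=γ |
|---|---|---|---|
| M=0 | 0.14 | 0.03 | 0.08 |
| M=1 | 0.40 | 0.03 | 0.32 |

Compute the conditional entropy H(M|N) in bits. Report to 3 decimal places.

0.795 bits

Chain rule: H(M|N) = H(M,N) − H(N).
Marginals: p(M) = (0.2500, 0.7500), p(N) = (0.5400, 0.0600, 0.4000).
H(M,N) = 2.0470 bits; H(N) = 1.2523 bits.
H(M|N) = 2.0470 − 1.2523 = 0.795 bits.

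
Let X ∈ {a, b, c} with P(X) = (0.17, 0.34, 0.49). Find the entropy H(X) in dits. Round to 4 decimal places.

0.4419 dits

H(X) = −Σ p·log₁₀ p.
  −(0.17)·log₁₀(0.17) = 0.13082
  −(0.34)·log₁₀(0.34) = 0.15930
  −(0.49)·log₁₀(0.49) = 0.15180
Sum: 0.13082 + 0.15930 + 0.15180 = 0.4419 dits.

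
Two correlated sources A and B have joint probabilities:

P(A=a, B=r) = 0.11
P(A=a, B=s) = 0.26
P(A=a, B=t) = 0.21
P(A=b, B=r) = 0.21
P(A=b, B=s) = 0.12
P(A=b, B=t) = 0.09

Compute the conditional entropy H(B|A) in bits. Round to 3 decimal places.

Chain rule: H(B|A) = H(A,B) − H(A).
Marginals: p(A) = (0.5800, 0.4200), p(B) = (0.3200, 0.3800, 0.3000).
H(A,B) = 2.4809 bits; H(A) = 0.9815 bits.
H(B|A) = 2.4809 − 0.9815 = 1.499 bits.

1.499 bits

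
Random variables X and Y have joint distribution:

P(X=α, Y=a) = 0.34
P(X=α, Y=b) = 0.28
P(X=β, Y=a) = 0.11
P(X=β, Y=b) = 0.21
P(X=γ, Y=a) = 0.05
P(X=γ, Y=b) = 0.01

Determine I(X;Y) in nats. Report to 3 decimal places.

0.033 nats

Marginals: p(X) = (0.6200, 0.3200, 0.0600), p(Y) = (0.5000, 0.5000).
I(X;Y) = H(X) + H(Y) − H(X,Y).
H(X) = 0.8298, H(Y) = 0.6931, H(X,Y) = 1.4896.
I(X;Y) = 0.8298 + 0.6931 − 1.4896 = 0.033 nats.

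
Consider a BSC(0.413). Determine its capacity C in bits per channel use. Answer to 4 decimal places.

Binary symmetric channel: C = 1 − h₂(ε) where h₂ is the binary entropy function.
h₂(0.413) = −0.413·log₂0.413 − 0.587·log₂0.587 = 0.9780.
C = 1 − 0.9780 = 0.0220 bits per channel use.

0.0220 bits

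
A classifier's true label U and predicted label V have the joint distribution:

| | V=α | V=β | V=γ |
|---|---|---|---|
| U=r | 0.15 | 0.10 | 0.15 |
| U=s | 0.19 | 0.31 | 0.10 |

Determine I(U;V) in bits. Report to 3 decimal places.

0.063 bits

Marginals: p(U) = (0.4000, 0.6000), p(V) = (0.3400, 0.4100, 0.2500).
I(U;V) = H(U) + H(V) − H(U,V).
H(U) = 0.9710, H(V) = 1.5566, H(U,V) = 2.4645.
I(U;V) = 0.9710 + 1.5566 − 2.4645 = 0.063 bits.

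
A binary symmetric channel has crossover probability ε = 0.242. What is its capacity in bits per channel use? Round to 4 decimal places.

Binary symmetric channel: C = 1 − h₂(ε) where h₂ is the binary entropy function.
h₂(0.242) = −0.242·log₂0.242 − 0.758·log₂0.758 = 0.7984.
C = 1 − 0.7984 = 0.2016 bits per channel use.

0.2016 bits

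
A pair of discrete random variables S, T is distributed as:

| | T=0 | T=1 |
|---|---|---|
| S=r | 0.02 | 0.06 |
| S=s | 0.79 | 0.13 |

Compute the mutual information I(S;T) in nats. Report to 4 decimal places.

Marginals: p(S) = (0.0800, 0.9200), p(T) = (0.8100, 0.1900).
I(S;T) = Σ p(x,y)·ln[p(x,y)/(p(x)p(y))].
  (r,0): 0.02·ln(0.3086) = -0.02351
  (r,1): 0.06·ln(3.9474) = 0.08238
  (s,0): 0.79·ln(1.0601) = 0.04612
  (s,1): 0.13·ln(0.7437) = -0.03849
Sum = 0.0665 nats.

0.0665 nats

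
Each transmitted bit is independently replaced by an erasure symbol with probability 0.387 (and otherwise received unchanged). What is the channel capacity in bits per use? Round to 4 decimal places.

Binary erasure channel: capacity C = 1 − ε.
C = 1 − 0.387 = 0.6130 bits per channel use.

0.6130 bits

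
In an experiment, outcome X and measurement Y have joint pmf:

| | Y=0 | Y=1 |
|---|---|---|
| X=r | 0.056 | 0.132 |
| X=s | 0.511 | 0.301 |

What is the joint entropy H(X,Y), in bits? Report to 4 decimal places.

H(X,Y) = −Σ p(x,y)·log₂ p(x,y) over all 4 cells.
  cell (r,0): −0.056·log₂0.056 = 0.23287
  cell (r,1): −0.132·log₂0.132 = 0.38562
  cell (s,0): −0.511·log₂0.511 = 0.49496
  cell (s,1): −0.301·log₂0.301 = 0.52138
Sum = 1.6348 bits.

1.6348 bits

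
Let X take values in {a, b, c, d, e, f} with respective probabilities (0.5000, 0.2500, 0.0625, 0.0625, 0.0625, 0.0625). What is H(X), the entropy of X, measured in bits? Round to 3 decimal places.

2.000 bits

H(X) = −Σ p·log₂ p.
  −(0.5000)·log₂(0.5000) = 0.5000
  −(0.2500)·log₂(0.2500) = 0.5000
  −(0.0625)·log₂(0.0625) = 0.2500
  −(0.0625)·log₂(0.0625) = 0.2500
  −(0.0625)·log₂(0.0625) = 0.2500
  −(0.0625)·log₂(0.0625) = 0.2500
Sum: 0.5000 + 0.5000 + 0.2500 + 0.2500 + 0.2500 + 0.2500 = 2.000 bits.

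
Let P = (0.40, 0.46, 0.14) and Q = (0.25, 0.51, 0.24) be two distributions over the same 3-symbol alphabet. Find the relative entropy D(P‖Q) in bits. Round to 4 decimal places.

D(P‖Q) = Σ p·log₂(p/q).
  0.40·log₂(0.40/0.25) = 0.27123
  0.46·log₂(0.46/0.51) = -0.06848
  0.14·log₂(0.14/0.24) = -0.10887
D(P‖Q) = 0.0939 bits.

0.0939 bits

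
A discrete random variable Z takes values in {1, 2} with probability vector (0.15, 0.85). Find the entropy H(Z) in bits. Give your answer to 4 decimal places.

0.6098 bits

H(Z) = −Σ p·log₂ p.
  −(0.15)·log₂(0.15) = 0.41054
  −(0.85)·log₂(0.85) = 0.19930
Sum: 0.41054 + 0.19930 = 0.6098 bits.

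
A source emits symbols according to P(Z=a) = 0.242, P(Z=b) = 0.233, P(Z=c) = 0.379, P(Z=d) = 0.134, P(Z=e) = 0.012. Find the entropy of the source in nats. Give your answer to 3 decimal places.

1.373 nats

H(Z) = −Σ p·ln p.
  −(0.242)·ln(0.242) = 0.3434
  −(0.233)·ln(0.233) = 0.3394
  −(0.379)·ln(0.379) = 0.3677
  −(0.134)·ln(0.134) = 0.2693
  −(0.012)·ln(0.012) = 0.0531
Sum: 0.3434 + 0.3394 + 0.3677 + 0.2693 + 0.0531 = 1.373 nats.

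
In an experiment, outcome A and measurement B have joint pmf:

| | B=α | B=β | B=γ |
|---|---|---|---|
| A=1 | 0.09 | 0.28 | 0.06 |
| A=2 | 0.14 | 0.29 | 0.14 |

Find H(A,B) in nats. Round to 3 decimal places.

1.651 nats

H(A,B) = −Σ p(x,y)·ln p(x,y) over all 6 cells.
  cell (1,α): −0.09·ln0.09 = 0.2167
  cell (1,β): −0.28·ln0.28 = 0.3564
  cell (1,γ): −0.06·ln0.06 = 0.1688
  cell (2,α): −0.14·ln0.14 = 0.2753
  cell (2,β): −0.29·ln0.29 = 0.3590
  cell (2,γ): −0.14·ln0.14 = 0.2753
Sum = 1.651 nats.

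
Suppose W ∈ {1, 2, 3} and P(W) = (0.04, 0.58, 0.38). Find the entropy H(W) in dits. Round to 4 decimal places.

H(W) = −Σ p·log₁₀ p.
  −(0.04)·log₁₀(0.04) = 0.05592
  −(0.58)·log₁₀(0.58) = 0.13721
  −(0.38)·log₁₀(0.38) = 0.15968
Sum: 0.05592 + 0.13721 + 0.15968 = 0.3528 dits.

0.3528 dits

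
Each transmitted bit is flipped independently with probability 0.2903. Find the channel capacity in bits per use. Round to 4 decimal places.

Binary symmetric channel: C = 1 − h₂(ε) where h₂ is the binary entropy function.
h₂(0.2903) = −0.2903·log₂0.2903 − 0.7097·log₂0.7097 = 0.8691.
C = 1 − 0.8691 = 0.1309 bits per channel use.

0.1309 bits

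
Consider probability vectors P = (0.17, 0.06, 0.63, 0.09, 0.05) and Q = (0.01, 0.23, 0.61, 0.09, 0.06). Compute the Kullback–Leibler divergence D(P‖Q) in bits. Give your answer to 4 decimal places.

D(P‖Q) = Σ p·log₂(p/q).
  0.17·log₂(0.17/0.01) = 0.69487
  0.06·log₂(0.06/0.23) = -0.11632
  0.63·log₂(0.63/0.61) = 0.02932
  0.09·log₂(0.09/0.09) = 0.00000
  0.05·log₂(0.05/0.06) = -0.01315
D(P‖Q) = 0.5947 bits.

0.5947 bits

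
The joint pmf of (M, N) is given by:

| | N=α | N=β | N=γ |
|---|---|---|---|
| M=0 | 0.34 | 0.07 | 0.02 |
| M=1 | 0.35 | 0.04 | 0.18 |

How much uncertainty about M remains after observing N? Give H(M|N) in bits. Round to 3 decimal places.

0.888 bits

Marginals: p(M) = (0.4300, 0.5700), p(N) = (0.6900, 0.1100, 0.2000).
H(M|N) = Σ p(N) · H(M|N=·).
  N=α: p=0.6900, H(M|N=α) = 0.9998
  N=β: p=0.1100, H(M|N=β) = 0.9457
  N=γ: p=0.2000, H(M|N=γ) = 0.4690
Weighted sum = 0.888 bits.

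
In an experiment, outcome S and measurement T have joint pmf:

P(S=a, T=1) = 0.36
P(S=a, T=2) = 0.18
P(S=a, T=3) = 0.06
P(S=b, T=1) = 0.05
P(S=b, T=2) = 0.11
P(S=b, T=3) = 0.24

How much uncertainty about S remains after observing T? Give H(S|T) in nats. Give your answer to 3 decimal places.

Marginals: p(S) = (0.6000, 0.4000), p(T) = (0.4100, 0.2900, 0.3000).
H(S|T) = Σ p(T) · H(S|T=·).
  T=1: p=0.4100, H(S|T=1) = 0.3708
  T=2: p=0.2900, H(S|T=2) = 0.6637
  T=3: p=0.3000, H(S|T=3) = 0.5004
Weighted sum = 0.495 nats.

0.495 nats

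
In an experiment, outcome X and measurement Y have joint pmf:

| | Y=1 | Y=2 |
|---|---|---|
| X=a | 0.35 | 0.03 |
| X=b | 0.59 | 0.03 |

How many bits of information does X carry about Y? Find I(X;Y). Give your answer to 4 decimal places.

0.0027 bits

Marginals: p(X) = (0.3800, 0.6200), p(Y) = (0.9400, 0.0600).
I(X;Y) = Σ p(x,y)·log₂[p(x,y)/(p(x)p(y))].
  (a,1): 0.35·log₂(0.9798) = -0.01028
  (a,2): 0.03·log₂(1.3158) = 0.01188
  (b,1): 0.59·log₂(1.0124) = 0.01045
  (b,2): 0.03·log₂(0.8065) = -0.00931
Sum = 0.0027 bits.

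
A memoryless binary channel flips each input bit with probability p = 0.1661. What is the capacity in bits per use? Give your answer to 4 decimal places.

0.3513 bits

Binary symmetric channel: C = 1 − h₂(ε) where h₂ is the binary entropy function.
h₂(0.1661) = −0.1661·log₂0.1661 − 0.8339·log₂0.8339 = 0.6487.
C = 1 − 0.6487 = 0.3513 bits per channel use.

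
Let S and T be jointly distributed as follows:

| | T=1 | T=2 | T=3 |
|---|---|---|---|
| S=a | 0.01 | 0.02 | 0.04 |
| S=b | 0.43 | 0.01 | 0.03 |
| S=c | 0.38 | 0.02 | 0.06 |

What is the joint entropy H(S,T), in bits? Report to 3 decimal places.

H(S,T) = −Σ p(x,y)·log₂ p(x,y) over all 9 cells.
  cell (a,1): −0.01·log₂0.01 = 0.0664
  cell (a,2): −0.02·log₂0.02 = 0.1129
  cell (a,3): −0.04·log₂0.04 = 0.1858
  cell (b,1): −0.43·log₂0.43 = 0.5236
  cell (b,2): −0.01·log₂0.01 = 0.0664
  cell (b,3): −0.03·log₂0.03 = 0.1518
  cell (c,1): −0.38·log₂0.38 = 0.5305
  cell (c,2): −0.02·log₂0.02 = 0.1129
  cell (c,3): −0.06·log₂0.06 = 0.2435
Sum = 1.994 bits.

1.994 bits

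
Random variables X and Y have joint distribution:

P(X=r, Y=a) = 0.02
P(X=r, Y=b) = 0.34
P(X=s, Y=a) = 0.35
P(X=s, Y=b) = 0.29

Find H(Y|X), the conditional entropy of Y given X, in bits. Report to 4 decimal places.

Marginals: p(X) = (0.3600, 0.6400), p(Y) = (0.3700, 0.6300).
H(Y|X) = Σ p(X) · H(Y|X=·).
  X=r: p=0.3600, H(Y|X=r) = 0.3095
  X=s: p=0.6400, H(Y|X=s) = 0.9937
Weighted sum = 0.7474 bits.

0.7474 bits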